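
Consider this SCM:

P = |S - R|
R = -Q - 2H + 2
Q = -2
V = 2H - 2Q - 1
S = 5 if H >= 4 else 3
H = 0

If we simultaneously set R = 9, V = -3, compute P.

The joint intervention fixes R = 9, V = -3, removing each variable's own equation.
S = 5 if H >= 4 else 3  [with H=0]  = 3
P = |S - R|  [with S=3, R=9]  = 6

6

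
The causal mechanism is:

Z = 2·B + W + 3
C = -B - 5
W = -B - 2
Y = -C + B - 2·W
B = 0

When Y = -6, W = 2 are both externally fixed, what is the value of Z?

5

Setting Y = -6, W = 2 by intervention discards those variables' equations.
Z = 2·B + W + 3  [with B=0, W=2]  = 5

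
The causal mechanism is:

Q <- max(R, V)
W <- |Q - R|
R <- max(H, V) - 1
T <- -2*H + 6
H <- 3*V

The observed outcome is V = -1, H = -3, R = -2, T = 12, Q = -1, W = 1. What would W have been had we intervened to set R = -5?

4

The intervention breaks the incoming arrows to R: R <- max(H, V) - 1 no longer applies, and R = -5.
Q = max(R, V)  [with R=-5, V=-1]  = -1
W = |Q - R|  [with Q=-1, R=-5]  = 4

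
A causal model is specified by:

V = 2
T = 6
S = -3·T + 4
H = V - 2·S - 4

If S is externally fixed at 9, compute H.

-20

The intervention breaks the incoming arrows to S: S = -3·T + 4 no longer applies, and S = 9.
H = V - 2·S - 4  [with V=2, S=9]  = -20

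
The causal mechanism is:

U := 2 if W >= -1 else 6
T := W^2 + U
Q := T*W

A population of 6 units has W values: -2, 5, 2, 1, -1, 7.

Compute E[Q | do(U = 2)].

82

Under do(U=2), U's equation is replaced by U=2 for every unit. Per-unit Q: -12, 135, 12, 3, -3, 357. Mean = 82.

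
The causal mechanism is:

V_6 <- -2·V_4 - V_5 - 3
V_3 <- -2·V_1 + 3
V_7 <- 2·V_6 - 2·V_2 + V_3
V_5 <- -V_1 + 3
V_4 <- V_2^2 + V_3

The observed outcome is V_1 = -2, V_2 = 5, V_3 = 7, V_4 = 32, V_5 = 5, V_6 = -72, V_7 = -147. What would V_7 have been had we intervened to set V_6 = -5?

Intervening sets V_6 = -5 and removes its equation (V_6 <- -2·V_4 - V_5 - 3).
V_3 = -2·V_1 + 3  [with V_1=-2]  = 7
V_7 = 2·V_6 - 2·V_2 + V_3  [with V_6=-5, V_2=5, V_3=7]  = -13

-13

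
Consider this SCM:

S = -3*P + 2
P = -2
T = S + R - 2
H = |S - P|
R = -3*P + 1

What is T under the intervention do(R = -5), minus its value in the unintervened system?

-12

The intervention breaks the incoming arrows to R: R = -3*P + 1 no longer applies, and R = -5.
S = -3*P + 2  [with P=-2]  = 8
T = S + R - 2  [with S=8, R=-5]  = 1
Without intervention: S = -3*P + 2  [with P=-2]  = 8; R = -3*P + 1  [with P=-2]  = 7; T = S + R - 2  [with S=8, R=7]  = 13.
Change = 1 − 13 = -12.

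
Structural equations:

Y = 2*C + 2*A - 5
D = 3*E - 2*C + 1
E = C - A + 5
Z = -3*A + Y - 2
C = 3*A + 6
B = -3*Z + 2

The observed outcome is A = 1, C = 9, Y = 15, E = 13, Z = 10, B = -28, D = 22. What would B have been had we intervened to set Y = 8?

-7

The intervention breaks the incoming arrows to Y: Y = 2*C + 2*A - 5 no longer applies, and Y = 8.
Z = -3*A + Y - 2  [with A=1, Y=8]  = 3
B = -3*Z + 2  [with Z=3]  = -7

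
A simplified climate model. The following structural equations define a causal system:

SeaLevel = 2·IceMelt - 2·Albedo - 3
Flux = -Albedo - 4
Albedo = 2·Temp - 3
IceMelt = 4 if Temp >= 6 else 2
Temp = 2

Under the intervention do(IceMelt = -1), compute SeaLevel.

-7

Under do(IceMelt=-1), the mechanism IceMelt = 4 if Temp >= 6 else 2 is discarded; IceMelt is fixed at -1.
Albedo = 2·Temp - 3  [with Temp=2]  = 1
SeaLevel = 2·IceMelt - 2·Albedo - 3  [with IceMelt=-1, Albedo=1]  = -7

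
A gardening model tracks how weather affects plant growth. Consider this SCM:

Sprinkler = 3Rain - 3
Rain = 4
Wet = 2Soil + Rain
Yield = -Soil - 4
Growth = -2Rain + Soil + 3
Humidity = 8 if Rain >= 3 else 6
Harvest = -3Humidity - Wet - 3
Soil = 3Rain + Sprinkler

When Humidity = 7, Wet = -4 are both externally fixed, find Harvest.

-20

Under do(Humidity = 7, Wet = -4), each intervened variable's structural equation is replaced by its fixed value.
Harvest = -3Humidity - Wet - 3  [with Humidity=7, Wet=-4]  = -20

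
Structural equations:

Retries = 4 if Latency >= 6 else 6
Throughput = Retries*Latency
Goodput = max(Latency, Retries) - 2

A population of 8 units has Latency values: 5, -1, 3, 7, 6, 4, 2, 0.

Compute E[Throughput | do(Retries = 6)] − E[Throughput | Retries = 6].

6.5

The intervention sets Retries=6 in all 8 units regardless of Latency. Recomputing Throughput per unit gives 30, -6, 18, 42, 36, 24, 12, 0; average 19.5.
E[Throughput|Retries=6] averages over only the 6 units with Retries=6 (Latency = 5, -1, 3, 4, 2, 0): Throughput = 30, -6, 18, 24, 12, 0, mean 13.
Difference = 19.5 − 13 = 6.5.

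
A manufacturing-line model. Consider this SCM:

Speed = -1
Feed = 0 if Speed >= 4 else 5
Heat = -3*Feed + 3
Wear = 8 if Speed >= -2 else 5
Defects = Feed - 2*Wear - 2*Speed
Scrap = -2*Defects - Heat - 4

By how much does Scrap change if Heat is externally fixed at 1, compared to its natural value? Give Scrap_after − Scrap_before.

-13

The intervention breaks the incoming arrows to Heat: Heat = -3*Feed + 3 no longer applies, and Heat = 1.
Feed = 0 if Speed >= 4 else 5  [with Speed=-1]  = 5
Wear = 8 if Speed >= -2 else 5  [with Speed=-1]  = 8
Defects = Feed - 2*Wear - 2*Speed  [with Feed=5, Wear=8, Speed=-1]  = -9
Scrap = -2*Defects - Heat - 4  [with Defects=-9, Heat=1]  = 13
Without intervention: Feed = 0 if Speed >= 4 else 5  [with Speed=-1]  = 5; Heat = -3*Feed + 3  [with Feed=5]  = -12; Wear = 8 if Speed >= -2 else 5  [with Speed=-1]  = 8; Defects = Feed - 2*Wear - 2*Speed  [with Feed=5, Wear=8, Speed=-1]  = -9; Scrap = -2*Defects - Heat - 4  [with Defects=-9, Heat=-12]  = 26.
Change = 13 − 26 = -13.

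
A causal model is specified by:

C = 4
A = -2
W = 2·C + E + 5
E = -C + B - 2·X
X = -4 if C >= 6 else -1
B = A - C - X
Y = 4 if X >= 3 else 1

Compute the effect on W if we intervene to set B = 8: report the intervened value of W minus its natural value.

The intervention breaks the incoming arrows to B: B = A - C - X no longer applies, and B = 8.
X = -4 if C >= 6 else -1  [with C=4]  = -1
E = -C + B - 2·X  [with C=4, B=8, X=-1]  = 6
W = 2·C + E + 5  [with C=4, E=6]  = 19
Without intervention: X = -4 if C >= 6 else -1  [with C=4]  = -1; B = A - C - X  [with A=-2, C=4, X=-1]  = -5; E = -C + B - 2·X  [with C=4, B=-5, X=-1]  = -7; W = 2·C + E + 5  [with C=4, E=-7]  = 6.
Change = 19 − 6 = 13.

13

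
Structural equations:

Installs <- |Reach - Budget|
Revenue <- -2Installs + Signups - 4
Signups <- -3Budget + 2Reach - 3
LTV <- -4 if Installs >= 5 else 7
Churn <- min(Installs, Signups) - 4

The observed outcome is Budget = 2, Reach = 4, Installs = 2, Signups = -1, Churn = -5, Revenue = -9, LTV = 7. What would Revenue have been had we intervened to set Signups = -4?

Under do(Signups=-4), the mechanism Signups <- -3Budget + 2Reach - 3 is discarded; Signups is fixed at -4.
Installs = |Reach - Budget|  [with Reach=4, Budget=2]  = 2
Revenue = -2Installs + Signups - 4  [with Installs=2, Signups=-4]  = -12

-12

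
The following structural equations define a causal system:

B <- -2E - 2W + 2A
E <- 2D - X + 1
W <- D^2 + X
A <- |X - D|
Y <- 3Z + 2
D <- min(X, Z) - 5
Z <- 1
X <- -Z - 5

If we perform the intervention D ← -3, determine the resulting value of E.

1

The intervention breaks the incoming arrows to D: D <- min(X, Z) - 5 no longer applies, and D = -3.
X = -Z - 5  [with Z=1]  = -6
E = 2D - X + 1  [with D=-3, X=-6]  = 1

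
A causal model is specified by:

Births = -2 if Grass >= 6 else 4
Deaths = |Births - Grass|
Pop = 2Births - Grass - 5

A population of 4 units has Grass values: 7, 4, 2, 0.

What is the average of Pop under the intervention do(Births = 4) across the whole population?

-0.25

Under do(Births=4), Births's equation is replaced by Births=4 for every unit. Per-unit Pop: -4, -1, 1, 3. Mean = -0.25.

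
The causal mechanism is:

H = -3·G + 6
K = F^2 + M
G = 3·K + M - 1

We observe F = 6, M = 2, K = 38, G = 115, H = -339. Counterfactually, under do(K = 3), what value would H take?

do(K=3) replaces the equation K = F^2 + M with the constant K = 3.
G = 3·K + M - 1  [with K=3, M=2]  = 10
H = -3·G + 6  [with G=10]  = -24

-24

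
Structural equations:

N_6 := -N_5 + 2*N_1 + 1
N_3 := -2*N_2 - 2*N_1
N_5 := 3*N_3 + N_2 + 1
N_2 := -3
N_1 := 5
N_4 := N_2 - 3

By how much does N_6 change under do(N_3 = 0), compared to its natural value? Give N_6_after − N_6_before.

-12

The intervention breaks the incoming arrows to N_3: N_3 := -2*N_2 - 2*N_1 no longer applies, and N_3 = 0.
N_5 = 3*N_3 + N_2 + 1  [with N_3=0, N_2=-3]  = -2
N_6 = -N_5 + 2*N_1 + 1  [with N_5=-2, N_1=5]  = 13
Without intervention: N_3 = -2*N_2 - 2*N_1  [with N_2=-3, N_1=5]  = -4; N_5 = 3*N_3 + N_2 + 1  [with N_3=-4, N_2=-3]  = -14; N_6 = -N_5 + 2*N_1 + 1  [with N_5=-14, N_1=5]  = 25.
Change = 13 − 25 = -12.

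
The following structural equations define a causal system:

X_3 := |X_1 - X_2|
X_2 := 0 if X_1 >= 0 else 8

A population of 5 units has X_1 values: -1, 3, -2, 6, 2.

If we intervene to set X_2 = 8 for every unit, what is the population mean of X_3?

6.4

Under do(X_2=8), X_2's equation is replaced by X_2=8 for every unit. Per-unit X_3: 9, 5, 10, 2, 6. Mean = 6.4.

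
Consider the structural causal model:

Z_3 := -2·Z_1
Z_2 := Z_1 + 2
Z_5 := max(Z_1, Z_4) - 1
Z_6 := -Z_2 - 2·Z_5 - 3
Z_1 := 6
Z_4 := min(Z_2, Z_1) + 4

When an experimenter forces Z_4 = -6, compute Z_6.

Under do(Z_4=-6), the mechanism Z_4 := min(Z_2, Z_1) + 4 is discarded; Z_4 is fixed at -6.
Z_2 = Z_1 + 2  [with Z_1=6]  = 8
Z_5 = max(Z_1, Z_4) - 1  [with Z_1=6, Z_4=-6]  = 5
Z_6 = -Z_2 - 2·Z_5 - 3  [with Z_2=8, Z_5=5]  = -21

-21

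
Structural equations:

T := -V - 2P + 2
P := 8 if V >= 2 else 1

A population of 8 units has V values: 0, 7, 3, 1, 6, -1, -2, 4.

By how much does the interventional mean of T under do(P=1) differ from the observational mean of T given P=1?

-2.75

Every unit gets P=1 under the intervention. T values become 0, -7, -3, -1, -6, 1, 2, -4; E[T|do(P=1)] = -2.25.
Observing P=1 restricts to units where P's equation naturally yields 1: V ∈ {0, 1, -1, -2}. In that subpopulation T = 0, -1, 1, 2, mean 0.5.
Difference = -2.25 − 0.5 = -2.75.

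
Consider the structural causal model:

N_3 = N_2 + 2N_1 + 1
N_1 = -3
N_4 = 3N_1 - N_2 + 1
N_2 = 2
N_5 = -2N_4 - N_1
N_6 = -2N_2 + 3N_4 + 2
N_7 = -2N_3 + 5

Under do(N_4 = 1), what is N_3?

-3

Under do(N_4=1), the mechanism N_4 = 3N_1 - N_2 + 1 is discarded; N_4 is fixed at 1.
Since N_3 is not a descendant of the intervened variable, it is unaffected.
N_3 = N_2 + 2N_1 + 1  [with N_2=2, N_1=-3]  = -3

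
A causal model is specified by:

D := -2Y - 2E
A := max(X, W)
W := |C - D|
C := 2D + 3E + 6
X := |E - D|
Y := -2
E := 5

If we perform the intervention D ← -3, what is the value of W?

The intervention breaks the incoming arrows to D: D := -2Y - 2E no longer applies, and D = -3.
C = 2D + 3E + 6  [with D=-3, E=5]  = 15
W = |C - D|  [with C=15, D=-3]  = 18

18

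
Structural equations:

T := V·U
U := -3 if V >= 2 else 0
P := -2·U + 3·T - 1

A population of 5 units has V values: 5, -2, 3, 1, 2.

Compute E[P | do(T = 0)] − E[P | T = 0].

3.6

do(T=0) breaks T's dependence on V. With T=0 fixed, P across the units is 5, -1, 5, -1, 5, mean 2.6.
Conditioning on T=0 selects the 2 unit(s) with V ∈ {-2, 1}. Their P values: -1, -1. Mean = -1.
Difference = 2.6 − (-1) = 3.6.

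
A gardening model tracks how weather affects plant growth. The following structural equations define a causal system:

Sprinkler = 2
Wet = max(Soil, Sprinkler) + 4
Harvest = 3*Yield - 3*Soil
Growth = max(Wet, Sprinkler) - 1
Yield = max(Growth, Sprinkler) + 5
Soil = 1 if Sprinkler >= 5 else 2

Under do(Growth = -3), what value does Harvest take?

15

Under do(Growth=-3), the mechanism Growth = max(Wet, Sprinkler) - 1 is discarded; Growth is fixed at -3.
Soil = 1 if Sprinkler >= 5 else 2  [with Sprinkler=2]  = 2
Yield = max(Growth, Sprinkler) + 5  [with Growth=-3, Sprinkler=2]  = 7
Harvest = 3*Yield - 3*Soil  [with Yield=7, Soil=2]  = 15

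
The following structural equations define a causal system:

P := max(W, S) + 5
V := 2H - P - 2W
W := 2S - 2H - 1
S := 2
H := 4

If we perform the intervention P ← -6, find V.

24

Intervening sets P = -6 and removes its equation (P := max(W, S) + 5).
W = 2S - 2H - 1  [with S=2, H=4]  = -5
V = 2H - P - 2W  [with H=4, P=-6, W=-5]  = 24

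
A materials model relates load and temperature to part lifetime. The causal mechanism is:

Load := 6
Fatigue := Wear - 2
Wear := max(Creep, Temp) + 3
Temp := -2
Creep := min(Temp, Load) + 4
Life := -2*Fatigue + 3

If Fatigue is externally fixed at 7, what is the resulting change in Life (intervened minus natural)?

-8

The intervention breaks the incoming arrows to Fatigue: Fatigue := Wear - 2 no longer applies, and Fatigue = 7.
Life = -2*Fatigue + 3  [with Fatigue=7]  = -11
Without intervention: Creep = min(Temp, Load) + 4  [with Temp=-2, Load=6]  = 2; Wear = max(Creep, Temp) + 3  [with Creep=2, Temp=-2]  = 5; Fatigue = Wear - 2  [with Wear=5]  = 3; Life = -2*Fatigue + 3  [with Fatigue=3]  = -3.
Change = -11 − (-3) = -8.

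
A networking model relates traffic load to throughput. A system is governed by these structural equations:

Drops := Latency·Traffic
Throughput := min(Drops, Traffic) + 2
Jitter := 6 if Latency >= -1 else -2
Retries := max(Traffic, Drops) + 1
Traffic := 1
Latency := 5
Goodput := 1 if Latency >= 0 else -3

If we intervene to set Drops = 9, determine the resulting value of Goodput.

1

The intervention breaks the incoming arrows to Drops: Drops := Latency·Traffic no longer applies, and Drops = 9.
Goodput is not downstream of the intervention, so its value is determined by the original equations.
Goodput = 1 if Latency >= 0 else -3  [with Latency=5]  = 1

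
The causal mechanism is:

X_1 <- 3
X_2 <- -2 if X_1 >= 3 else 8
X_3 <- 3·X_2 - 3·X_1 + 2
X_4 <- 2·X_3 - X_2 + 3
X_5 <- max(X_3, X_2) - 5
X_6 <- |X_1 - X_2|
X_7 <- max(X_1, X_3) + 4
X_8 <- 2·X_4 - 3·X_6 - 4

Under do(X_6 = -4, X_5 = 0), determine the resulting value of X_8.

Under do(X_6 = -4, X_5 = 0), each intervened variable's structural equation is replaced by its fixed value.
X_2 = -2 if X_1 >= 3 else 8  [with X_1=3]  = -2
X_3 = 3·X_2 - 3·X_1 + 2  [with X_2=-2, X_1=3]  = -13
X_4 = 2·X_3 - X_2 + 3  [with X_3=-13, X_2=-2]  = -21
X_8 = 2·X_4 - 3·X_6 - 4  [with X_4=-21, X_6=-4]  = -34

-34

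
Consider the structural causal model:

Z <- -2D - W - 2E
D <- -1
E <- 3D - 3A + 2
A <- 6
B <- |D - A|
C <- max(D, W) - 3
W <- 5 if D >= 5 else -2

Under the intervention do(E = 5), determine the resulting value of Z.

-6

do(E=5) replaces the equation E <- 3D - 3A + 2 with the constant E = 5.
W = 5 if D >= 5 else -2  [with D=-1]  = -2
Z = -2D - W - 2E  [with D=-1, W=-2, E=5]  = -6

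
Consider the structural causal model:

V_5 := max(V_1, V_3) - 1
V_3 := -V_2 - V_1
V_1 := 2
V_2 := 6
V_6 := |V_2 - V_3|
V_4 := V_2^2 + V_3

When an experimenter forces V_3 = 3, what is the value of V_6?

The intervention breaks the incoming arrows to V_3: V_3 := -V_2 - V_1 no longer applies, and V_3 = 3.
V_6 = |V_2 - V_3|  [with V_2=6, V_3=3]  = 3

3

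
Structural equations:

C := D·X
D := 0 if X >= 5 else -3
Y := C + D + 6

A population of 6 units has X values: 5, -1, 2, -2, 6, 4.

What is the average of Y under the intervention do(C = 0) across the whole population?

Every unit gets C=0 under the intervention. Y values become 6, 3, 3, 3, 6, 3; E[Y|do(C=0)] = 4.

4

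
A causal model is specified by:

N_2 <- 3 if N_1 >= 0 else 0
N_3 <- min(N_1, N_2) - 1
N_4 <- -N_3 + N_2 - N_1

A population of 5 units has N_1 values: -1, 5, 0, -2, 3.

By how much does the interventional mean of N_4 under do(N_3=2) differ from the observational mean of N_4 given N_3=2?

Under do(N_3=2), N_3's equation is replaced by N_3=2 for every unit. Per-unit N_4: -1, -4, 1, 0, -2. Mean = -1.2.
Conditioning on N_3=2 selects the 2 unit(s) with N_1 ∈ {5, 3}. Their N_4 values: -4, -2. Mean = -3.
Difference = -1.2 − (-3) = 1.8.

1.8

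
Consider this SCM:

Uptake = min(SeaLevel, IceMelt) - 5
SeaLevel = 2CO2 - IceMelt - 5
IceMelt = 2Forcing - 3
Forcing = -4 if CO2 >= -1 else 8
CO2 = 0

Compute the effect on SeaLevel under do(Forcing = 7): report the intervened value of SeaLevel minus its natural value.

-22

Under do(Forcing=7), the mechanism Forcing = -4 if CO2 >= -1 else 8 is discarded; Forcing is fixed at 7.
IceMelt = 2Forcing - 3  [with Forcing=7]  = 11
SeaLevel = 2CO2 - IceMelt - 5  [with CO2=0, IceMelt=11]  = -16
Without intervention: Forcing = -4 if CO2 >= -1 else 8  [with CO2=0]  = -4; IceMelt = 2Forcing - 3  [with Forcing=-4]  = -11; SeaLevel = 2CO2 - IceMelt - 5  [with CO2=0, IceMelt=-11]  = 6.
Change = -16 − 6 = -22.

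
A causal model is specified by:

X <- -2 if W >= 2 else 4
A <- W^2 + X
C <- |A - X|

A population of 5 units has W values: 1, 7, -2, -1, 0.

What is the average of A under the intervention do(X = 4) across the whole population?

Every unit gets X=4 under the intervention. A values become 5, 53, 8, 5, 4; E[A|do(X=4)] = 15.

15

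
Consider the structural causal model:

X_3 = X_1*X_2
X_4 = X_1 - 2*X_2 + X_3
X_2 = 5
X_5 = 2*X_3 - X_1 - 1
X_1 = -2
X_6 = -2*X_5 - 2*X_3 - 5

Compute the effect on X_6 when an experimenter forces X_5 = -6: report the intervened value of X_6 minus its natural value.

-26

The intervention breaks the incoming arrows to X_5: X_5 = 2*X_3 - X_1 - 1 no longer applies, and X_5 = -6.
X_3 = X_1*X_2  [with X_1=-2, X_2=5]  = -10
X_6 = -2*X_5 - 2*X_3 - 5  [with X_5=-6, X_3=-10]  = 27
Without intervention: X_3 = X_1*X_2  [with X_1=-2, X_2=5]  = -10; X_5 = 2*X_3 - X_1 - 1  [with X_3=-10, X_1=-2]  = -19; X_6 = -2*X_5 - 2*X_3 - 5  [with X_5=-19, X_3=-10]  = 53.
Change = 27 − 53 = -26.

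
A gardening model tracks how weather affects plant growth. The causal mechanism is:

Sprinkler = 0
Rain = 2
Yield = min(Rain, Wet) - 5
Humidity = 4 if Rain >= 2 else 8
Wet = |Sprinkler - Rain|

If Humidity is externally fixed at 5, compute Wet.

2

Under do(Humidity=5), the mechanism Humidity = 4 if Rain >= 2 else 8 is discarded; Humidity is fixed at 5.
Since Wet is not a descendant of the intervened variable, it is unaffected.
Wet = |Sprinkler - Rain|  [with Sprinkler=0, Rain=2]  = 2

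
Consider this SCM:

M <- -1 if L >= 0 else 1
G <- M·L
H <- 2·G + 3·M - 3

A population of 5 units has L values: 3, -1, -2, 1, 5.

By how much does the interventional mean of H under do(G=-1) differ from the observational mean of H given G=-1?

-0.6

Under do(G=-1), G's equation is replaced by G=-1 for every unit. Per-unit H: -8, -2, -2, -8, -8. Mean = -5.6.
E[H|G=-1] averages over only the 2 units with G=-1 (L = -1, 1): H = -2, -8, mean -5.
Difference = -5.6 − (-5) = -0.6.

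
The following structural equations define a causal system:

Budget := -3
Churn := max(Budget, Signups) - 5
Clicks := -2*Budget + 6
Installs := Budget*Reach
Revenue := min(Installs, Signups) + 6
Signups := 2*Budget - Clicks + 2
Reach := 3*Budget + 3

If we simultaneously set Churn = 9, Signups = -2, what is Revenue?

Setting Churn = 9, Signups = -2 by intervention discards those variables' equations.
Reach = 3*Budget + 3  [with Budget=-3]  = -6
Installs = Budget*Reach  [with Budget=-3, Reach=-6]  = 18
Revenue = min(Installs, Signups) + 6  [with Installs=18, Signups=-2]  = 4

4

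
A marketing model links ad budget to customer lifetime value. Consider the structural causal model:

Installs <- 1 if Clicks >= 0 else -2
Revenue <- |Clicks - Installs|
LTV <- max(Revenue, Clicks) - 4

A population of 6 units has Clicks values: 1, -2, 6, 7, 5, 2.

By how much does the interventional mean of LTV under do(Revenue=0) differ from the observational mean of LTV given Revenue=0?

3

Every unit gets Revenue=0 under the intervention. LTV values become -3, -4, 2, 3, 1, -2; E[LTV|do(Revenue=0)] = -0.5.
Observing Revenue=0 restricts to units where Revenue's equation naturally yields 0: Clicks ∈ {1, -2}. In that subpopulation LTV = -3, -4, mean -3.5.
Difference = -0.5 − (-3.5) = 3.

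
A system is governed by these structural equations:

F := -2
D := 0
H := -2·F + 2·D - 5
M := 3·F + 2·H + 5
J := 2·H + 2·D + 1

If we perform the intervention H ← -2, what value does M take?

The intervention breaks the incoming arrows to H: H := -2·F + 2·D - 5 no longer applies, and H = -2.
M = 3·F + 2·H + 5  [with F=-2, H=-2]  = -5

-5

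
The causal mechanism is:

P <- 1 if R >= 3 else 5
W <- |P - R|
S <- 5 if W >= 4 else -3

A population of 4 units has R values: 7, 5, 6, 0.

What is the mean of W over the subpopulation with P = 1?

5

E[W|P=1] averages over only the 3 units with P=1 (R = 7, 5, 6): W = 6, 4, 5, mean 5.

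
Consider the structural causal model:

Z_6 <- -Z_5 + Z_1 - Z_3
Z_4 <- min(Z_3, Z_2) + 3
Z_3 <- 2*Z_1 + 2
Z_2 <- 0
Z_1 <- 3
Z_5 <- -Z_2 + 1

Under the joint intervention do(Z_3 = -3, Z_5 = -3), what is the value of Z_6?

Setting Z_3 = -3, Z_5 = -3 by intervention discards those variables' equations.
Z_6 = -Z_5 + Z_1 - Z_3  [with Z_5=-3, Z_1=3, Z_3=-3]  = 9

9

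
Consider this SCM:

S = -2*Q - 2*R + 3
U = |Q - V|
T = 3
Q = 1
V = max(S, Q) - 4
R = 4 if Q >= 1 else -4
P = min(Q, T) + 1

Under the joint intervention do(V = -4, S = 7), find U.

5

Setting V = -4, S = 7 by intervention discards those variables' equations.
U = |Q - V|  [with Q=1, V=-4]  = 5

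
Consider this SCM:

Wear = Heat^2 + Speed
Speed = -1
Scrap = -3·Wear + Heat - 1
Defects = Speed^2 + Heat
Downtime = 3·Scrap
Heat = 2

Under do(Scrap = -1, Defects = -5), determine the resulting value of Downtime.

-3

Setting Scrap = -1, Defects = -5 by intervention discards those variables' equations.
Downtime = 3·Scrap  [with Scrap=-1]  = -3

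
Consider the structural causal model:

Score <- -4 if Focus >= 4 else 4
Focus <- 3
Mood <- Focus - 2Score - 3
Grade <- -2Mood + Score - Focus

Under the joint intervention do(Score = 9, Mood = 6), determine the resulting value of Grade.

Setting Score = 9, Mood = 6 by intervention discards those variables' equations.
Grade = -2Mood + Score - Focus  [with Mood=6, Score=9, Focus=3]  = -6

-6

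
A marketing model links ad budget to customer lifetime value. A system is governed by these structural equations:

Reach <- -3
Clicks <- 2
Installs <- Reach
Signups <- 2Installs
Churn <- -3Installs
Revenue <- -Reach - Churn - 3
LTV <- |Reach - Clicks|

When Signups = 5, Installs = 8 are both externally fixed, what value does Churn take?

The joint intervention fixes Signups = 5, Installs = 8, removing each variable's own equation.
Churn = -3Installs  [with Installs=8]  = -24

-24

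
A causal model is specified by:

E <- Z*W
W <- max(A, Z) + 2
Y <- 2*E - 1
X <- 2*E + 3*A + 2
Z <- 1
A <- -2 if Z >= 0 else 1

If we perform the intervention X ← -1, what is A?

-2

do(X=-1) replaces the equation X <- 2*E + 3*A + 2 with the constant X = -1.
A is not downstream of the intervention, so its value is determined by the original equations.
A = -2 if Z >= 0 else 1  [with Z=1]  = -2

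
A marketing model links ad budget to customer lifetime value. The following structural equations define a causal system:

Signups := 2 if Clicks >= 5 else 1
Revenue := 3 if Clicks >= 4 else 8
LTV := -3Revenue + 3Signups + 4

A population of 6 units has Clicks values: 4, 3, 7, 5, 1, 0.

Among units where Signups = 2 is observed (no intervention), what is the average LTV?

Conditioning on Signups=2 selects the 2 unit(s) with Clicks ∈ {7, 5}. Their LTV values: 1, 1. Mean = 1.

1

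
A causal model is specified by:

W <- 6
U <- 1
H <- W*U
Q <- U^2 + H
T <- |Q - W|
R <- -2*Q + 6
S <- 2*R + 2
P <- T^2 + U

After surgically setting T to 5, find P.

26

do(T=5) replaces the equation T <- |Q - W| with the constant T = 5.
P = T^2 + U  [with T=5, U=1]  = 26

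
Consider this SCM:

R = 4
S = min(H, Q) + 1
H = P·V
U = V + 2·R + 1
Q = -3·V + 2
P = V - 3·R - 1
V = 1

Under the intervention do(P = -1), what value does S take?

The intervention breaks the incoming arrows to P: P = V - 3·R - 1 no longer applies, and P = -1.
H = P·V  [with P=-1, V=1]  = -1
Q = -3·V + 2  [with V=1]  = -1
S = min(H, Q) + 1  [with H=-1, Q=-1]  = 0

0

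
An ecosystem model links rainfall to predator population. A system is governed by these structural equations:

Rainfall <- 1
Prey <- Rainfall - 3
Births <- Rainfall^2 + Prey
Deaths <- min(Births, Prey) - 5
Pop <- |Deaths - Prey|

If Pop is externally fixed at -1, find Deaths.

The intervention breaks the incoming arrows to Pop: Pop <- |Deaths - Prey| no longer applies, and Pop = -1.
Since Deaths is not a descendant of the intervened variable, it is unaffected.
Prey = Rainfall - 3  [with Rainfall=1]  = -2
Births = Rainfall^2 + Prey  [with Rainfall=1, Prey=-2]  = -1
Deaths = min(Births, Prey) - 5  [with Births=-1, Prey=-2]  = -7

-7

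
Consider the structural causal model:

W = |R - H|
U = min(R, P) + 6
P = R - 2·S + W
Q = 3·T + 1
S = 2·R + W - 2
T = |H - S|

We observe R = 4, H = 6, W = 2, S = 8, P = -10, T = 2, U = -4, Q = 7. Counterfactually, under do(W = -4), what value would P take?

-4

do(W=-4) replaces the equation W = |R - H| with the constant W = -4.
S = 2·R + W - 2  [with R=4, W=-4]  = 2
P = R - 2·S + W  [with R=4, S=2, W=-4]  = -4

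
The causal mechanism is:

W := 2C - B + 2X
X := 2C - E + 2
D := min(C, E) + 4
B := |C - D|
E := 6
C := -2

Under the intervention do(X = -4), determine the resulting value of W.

-16

The intervention breaks the incoming arrows to X: X := 2C - E + 2 no longer applies, and X = -4.
D = min(C, E) + 4  [with C=-2, E=6]  = 2
B = |C - D|  [with C=-2, D=2]  = 4
W = 2C - B + 2X  [with C=-2, B=4, X=-4]  = -16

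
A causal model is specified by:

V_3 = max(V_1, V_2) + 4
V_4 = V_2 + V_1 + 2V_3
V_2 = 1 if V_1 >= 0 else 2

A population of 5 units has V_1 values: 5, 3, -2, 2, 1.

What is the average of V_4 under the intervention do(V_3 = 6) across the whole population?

Under do(V_3=6), V_3's equation is replaced by V_3=6 for every unit. Per-unit V_4: 18, 16, 12, 15, 14. Mean = 15.

15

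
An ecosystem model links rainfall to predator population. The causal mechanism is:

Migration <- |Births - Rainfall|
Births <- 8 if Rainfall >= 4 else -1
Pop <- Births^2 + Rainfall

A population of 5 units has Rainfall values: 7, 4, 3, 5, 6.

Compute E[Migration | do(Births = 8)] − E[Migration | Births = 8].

The intervention sets Births=8 in all 5 units regardless of Rainfall. Recomputing Migration per unit gives 1, 4, 5, 3, 2; average 3.
Conditioning on Births=8 selects the 4 unit(s) with Rainfall ∈ {7, 4, 5, 6}. Their Migration values: 1, 4, 3, 2. Mean = 2.5.
Difference = 3 − 2.5 = 0.5.

0.5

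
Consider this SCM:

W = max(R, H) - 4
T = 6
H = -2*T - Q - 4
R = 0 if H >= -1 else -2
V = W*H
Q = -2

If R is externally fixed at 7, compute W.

Intervening sets R = 7 and removes its equation (R = 0 if H >= -1 else -2).
H = -2*T - Q - 4  [with T=6, Q=-2]  = -14
W = max(R, H) - 4  [with R=7, H=-14]  = 3

3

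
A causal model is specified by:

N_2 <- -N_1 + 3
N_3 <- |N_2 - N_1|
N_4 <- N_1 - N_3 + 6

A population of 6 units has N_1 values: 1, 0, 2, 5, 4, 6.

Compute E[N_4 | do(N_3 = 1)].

8

Every unit gets N_3=1 under the intervention. N_4 values become 6, 5, 7, 10, 9, 11; E[N_4|do(N_3=1)] = 8.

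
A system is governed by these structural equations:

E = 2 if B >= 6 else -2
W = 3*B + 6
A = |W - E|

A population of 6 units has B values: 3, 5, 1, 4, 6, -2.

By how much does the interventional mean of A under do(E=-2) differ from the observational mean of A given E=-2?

Under do(E=-2), E's equation is replaced by E=-2 for every unit. Per-unit A: 17, 23, 11, 20, 26, 2. Mean = 16.5.
Conditioning on E=-2 selects the 5 unit(s) with B ∈ {3, 5, 1, 4, -2}. Their A values: 17, 23, 11, 20, 2. Mean = 14.6.
Difference = 16.5 − 14.6 = 1.9.

1.9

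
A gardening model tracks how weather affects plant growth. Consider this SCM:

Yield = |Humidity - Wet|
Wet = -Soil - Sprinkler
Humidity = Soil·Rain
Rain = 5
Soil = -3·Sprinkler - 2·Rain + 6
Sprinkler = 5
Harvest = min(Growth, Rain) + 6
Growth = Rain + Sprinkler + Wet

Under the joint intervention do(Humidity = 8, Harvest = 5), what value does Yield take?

Under do(Humidity = 8, Harvest = 5), each intervened variable's structural equation is replaced by its fixed value.
Soil = -3·Sprinkler - 2·Rain + 6  [with Sprinkler=5, Rain=5]  = -19
Wet = -Soil - Sprinkler  [with Soil=-19, Sprinkler=5]  = 14
Yield = |Humidity - Wet|  [with Humidity=8, Wet=14]  = 6

6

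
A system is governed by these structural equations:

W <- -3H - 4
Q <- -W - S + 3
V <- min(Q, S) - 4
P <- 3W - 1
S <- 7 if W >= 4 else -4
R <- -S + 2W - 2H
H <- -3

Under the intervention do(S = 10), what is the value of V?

-16

The intervention breaks the incoming arrows to S: S <- 7 if W >= 4 else -4 no longer applies, and S = 10.
W = -3H - 4  [with H=-3]  = 5
Q = -W - S + 3  [with W=5, S=10]  = -12
V = min(Q, S) - 4  [with Q=-12, S=10]  = -16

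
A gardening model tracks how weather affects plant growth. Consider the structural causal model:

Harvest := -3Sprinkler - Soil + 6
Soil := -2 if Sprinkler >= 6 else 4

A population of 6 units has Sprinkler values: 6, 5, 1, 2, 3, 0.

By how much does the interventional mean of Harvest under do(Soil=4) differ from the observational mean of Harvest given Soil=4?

Every unit gets Soil=4 under the intervention. Harvest values become -16, -13, -1, -4, -7, 2; E[Harvest|do(Soil=4)] = -6.5.
E[Harvest|Soil=4] averages over only the 5 units with Soil=4 (Sprinkler = 5, 1, 2, 3, 0): Harvest = -13, -1, -4, -7, 2, mean -4.6.
Difference = -6.5 − (-4.6) = -1.9.

-1.9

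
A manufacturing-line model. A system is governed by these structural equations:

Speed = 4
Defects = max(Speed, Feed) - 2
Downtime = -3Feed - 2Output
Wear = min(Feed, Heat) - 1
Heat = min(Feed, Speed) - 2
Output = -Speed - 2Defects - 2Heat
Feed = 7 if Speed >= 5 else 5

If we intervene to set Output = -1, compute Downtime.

Intervening sets Output = -1 and removes its equation (Output = -Speed - 2Defects - 2Heat).
Feed = 7 if Speed >= 5 else 5  [with Speed=4]  = 5
Downtime = -3Feed - 2Output  [with Feed=5, Output=-1]  = -13

-13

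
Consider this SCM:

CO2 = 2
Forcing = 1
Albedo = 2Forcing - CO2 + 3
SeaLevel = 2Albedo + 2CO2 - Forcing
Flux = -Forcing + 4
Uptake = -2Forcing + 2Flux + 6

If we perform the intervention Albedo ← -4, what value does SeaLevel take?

-5

The intervention breaks the incoming arrows to Albedo: Albedo = 2Forcing - CO2 + 3 no longer applies, and Albedo = -4.
SeaLevel = 2Albedo + 2CO2 - Forcing  [with Albedo=-4, CO2=2, Forcing=1]  = -5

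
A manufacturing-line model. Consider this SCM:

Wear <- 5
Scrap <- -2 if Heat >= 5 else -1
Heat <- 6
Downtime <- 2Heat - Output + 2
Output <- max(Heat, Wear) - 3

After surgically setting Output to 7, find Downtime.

7

Intervening sets Output = 7 and removes its equation (Output <- max(Heat, Wear) - 3).
Downtime = 2Heat - Output + 2  [with Heat=6, Output=7]  = 7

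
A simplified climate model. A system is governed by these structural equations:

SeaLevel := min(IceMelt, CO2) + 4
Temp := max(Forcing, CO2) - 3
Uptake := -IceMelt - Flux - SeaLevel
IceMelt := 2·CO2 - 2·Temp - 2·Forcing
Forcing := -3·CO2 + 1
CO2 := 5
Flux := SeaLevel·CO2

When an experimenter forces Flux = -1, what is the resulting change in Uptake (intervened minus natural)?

Intervening sets Flux = -1 and removes its equation (Flux := SeaLevel·CO2).
Forcing = -3·CO2 + 1  [with CO2=5]  = -14
Temp = max(Forcing, CO2) - 3  [with Forcing=-14, CO2=5]  = 2
IceMelt = 2·CO2 - 2·Temp - 2·Forcing  [with CO2=5, Temp=2, Forcing=-14]  = 34
SeaLevel = min(IceMelt, CO2) + 4  [with IceMelt=34, CO2=5]  = 9
Uptake = -IceMelt - Flux - SeaLevel  [with IceMelt=34, Flux=-1, SeaLevel=9]  = -42
Without intervention: Forcing = -3·CO2 + 1  [with CO2=5]  = -14; Temp = max(Forcing, CO2) - 3  [with Forcing=-14, CO2=5]  = 2; IceMelt = 2·CO2 - 2·Temp - 2·Forcing  [with CO2=5, Temp=2, Forcing=-14]  = 34; SeaLevel = min(IceMelt, CO2) + 4  [with IceMelt=34, CO2=5]  = 9; Flux = SeaLevel·CO2  [with SeaLevel=9, CO2=5]  = 45; Uptake = -IceMelt - Flux - SeaLevel  [with IceMelt=34, Flux=45, SeaLevel=9]  = -88.
Change = -42 − (-88) = 46.

46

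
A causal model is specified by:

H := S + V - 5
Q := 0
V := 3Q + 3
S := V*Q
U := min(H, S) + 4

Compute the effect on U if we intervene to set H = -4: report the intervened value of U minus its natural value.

-2

Intervening sets H = -4 and removes its equation (H := S + V - 5).
V = 3Q + 3  [with Q=0]  = 3
S = V*Q  [with V=3, Q=0]  = 0
U = min(H, S) + 4  [with H=-4, S=0]  = 0
Without intervention: V = 3Q + 3  [with Q=0]  = 3; S = V*Q  [with V=3, Q=0]  = 0; H = S + V - 5  [with S=0, V=3]  = -2; U = min(H, S) + 4  [with H=-2, S=0]  = 2.
Change = 0 − 2 = -2.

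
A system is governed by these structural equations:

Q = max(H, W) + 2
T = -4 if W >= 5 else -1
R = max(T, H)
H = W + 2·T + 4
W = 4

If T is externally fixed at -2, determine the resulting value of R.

Under do(T=-2), the mechanism T = -4 if W >= 5 else -1 is discarded; T is fixed at -2.
H = W + 2·T + 4  [with W=4, T=-2]  = 4
R = max(T, H)  [with T=-2, H=4]  = 4

4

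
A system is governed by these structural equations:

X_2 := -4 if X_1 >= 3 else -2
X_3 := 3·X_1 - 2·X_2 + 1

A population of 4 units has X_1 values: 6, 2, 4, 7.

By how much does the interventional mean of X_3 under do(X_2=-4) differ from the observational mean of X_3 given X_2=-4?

Every unit gets X_2=-4 under the intervention. X_3 values become 27, 15, 21, 30; E[X_3|do(X_2=-4)] = 23.25.
Observing X_2=-4 restricts to units where X_2's equation naturally yields -4: X_1 ∈ {6, 4, 7}. In that subpopulation X_3 = 27, 21, 30, mean 26.
Difference = 23.25 − 26 = -2.75.

-2.75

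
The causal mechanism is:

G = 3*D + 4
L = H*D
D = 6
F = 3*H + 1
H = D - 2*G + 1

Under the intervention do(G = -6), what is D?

Under do(G=-6), the mechanism G = 3*D + 4 is discarded; G is fixed at -6.
D is not downstream of the intervention, so its value is determined by the original equations.

6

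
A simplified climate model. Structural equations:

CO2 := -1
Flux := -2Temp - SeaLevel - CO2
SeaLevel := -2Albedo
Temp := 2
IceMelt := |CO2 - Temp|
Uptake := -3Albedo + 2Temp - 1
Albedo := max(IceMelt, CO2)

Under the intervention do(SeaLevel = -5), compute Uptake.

-6

Under do(SeaLevel=-5), the mechanism SeaLevel := -2Albedo is discarded; SeaLevel is fixed at -5.
Since Uptake is not a descendant of the intervened variable, it is unaffected.
IceMelt = |CO2 - Temp|  [with CO2=-1, Temp=2]  = 3
Albedo = max(IceMelt, CO2)  [with IceMelt=3, CO2=-1]  = 3
Uptake = -3Albedo + 2Temp - 1  [with Albedo=3, Temp=2]  = -6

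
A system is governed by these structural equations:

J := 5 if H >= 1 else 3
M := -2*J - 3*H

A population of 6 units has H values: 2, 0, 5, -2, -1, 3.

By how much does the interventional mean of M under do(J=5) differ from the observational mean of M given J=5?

do(J=5) breaks J's dependence on H. With J=5 fixed, M across the units is -16, -10, -25, -4, -7, -19, mean -13.5.
Observing J=5 restricts to units where J's equation naturally yields 5: H ∈ {2, 5, 3}. In that subpopulation M = -16, -25, -19, mean -20.
Difference = -13.5 − (-20) = 6.5.

6.5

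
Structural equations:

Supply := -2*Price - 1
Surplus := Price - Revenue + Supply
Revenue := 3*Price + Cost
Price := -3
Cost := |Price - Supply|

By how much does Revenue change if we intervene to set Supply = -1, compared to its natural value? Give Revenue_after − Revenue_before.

-6

Under do(Supply=-1), the mechanism Supply := -2*Price - 1 is discarded; Supply is fixed at -1.
Cost = |Price - Supply|  [with Price=-3, Supply=-1]  = 2
Revenue = 3*Price + Cost  [with Price=-3, Cost=2]  = -7
Without intervention: Supply = -2*Price - 1  [with Price=-3]  = 5; Cost = |Price - Supply|  [with Price=-3, Supply=5]  = 8; Revenue = 3*Price + Cost  [with Price=-3, Cost=8]  = -1.
Change = -7 − (-1) = -6.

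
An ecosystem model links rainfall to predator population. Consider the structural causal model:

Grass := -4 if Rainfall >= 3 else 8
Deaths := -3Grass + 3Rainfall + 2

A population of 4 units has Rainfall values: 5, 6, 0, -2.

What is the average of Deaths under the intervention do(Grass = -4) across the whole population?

Under do(Grass=-4), Grass's equation is replaced by Grass=-4 for every unit. Per-unit Deaths: 29, 32, 14, 8. Mean = 20.75.

20.75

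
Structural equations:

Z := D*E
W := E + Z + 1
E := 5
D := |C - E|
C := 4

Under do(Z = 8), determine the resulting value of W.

14

Intervening sets Z = 8 and removes its equation (Z := D*E).
W = E + Z + 1  [with E=5, Z=8]  = 14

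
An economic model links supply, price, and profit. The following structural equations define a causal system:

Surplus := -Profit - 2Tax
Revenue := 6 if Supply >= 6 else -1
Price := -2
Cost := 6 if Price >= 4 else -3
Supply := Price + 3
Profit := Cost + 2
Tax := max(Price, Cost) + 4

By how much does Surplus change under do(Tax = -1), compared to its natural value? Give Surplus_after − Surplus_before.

6

Under do(Tax=-1), the mechanism Tax := max(Price, Cost) + 4 is discarded; Tax is fixed at -1.
Cost = 6 if Price >= 4 else -3  [with Price=-2]  = -3
Profit = Cost + 2  [with Cost=-3]  = -1
Surplus = -Profit - 2Tax  [with Profit=-1, Tax=-1]  = 3
Without intervention: Cost = 6 if Price >= 4 else -3  [with Price=-2]  = -3; Tax = max(Price, Cost) + 4  [with Price=-2, Cost=-3]  = 2; Profit = Cost + 2  [with Cost=-3]  = -1; Surplus = -Profit - 2Tax  [with Profit=-1, Tax=2]  = -3.
Change = 3 − (-3) = 6.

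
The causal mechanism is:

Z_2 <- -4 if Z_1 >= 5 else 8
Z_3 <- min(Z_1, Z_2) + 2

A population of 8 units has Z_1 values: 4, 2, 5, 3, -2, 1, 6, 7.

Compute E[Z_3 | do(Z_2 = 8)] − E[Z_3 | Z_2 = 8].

1.65

do(Z_2=8) breaks Z_2's dependence on Z_1. With Z_2=8 fixed, Z_3 across the units is 6, 4, 7, 5, 0, 3, 8, 9, mean 5.25.
Conditioning on Z_2=8 selects the 5 unit(s) with Z_1 ∈ {4, 2, 3, -2, 1}. Their Z_3 values: 6, 4, 5, 0, 3. Mean = 3.6.
Difference = 5.25 − 3.6 = 1.65.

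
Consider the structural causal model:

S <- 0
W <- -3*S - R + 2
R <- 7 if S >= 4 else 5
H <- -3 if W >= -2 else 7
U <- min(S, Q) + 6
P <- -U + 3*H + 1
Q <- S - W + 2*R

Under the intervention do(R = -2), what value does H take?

-3

Under do(R=-2), the mechanism R <- 7 if S >= 4 else 5 is discarded; R is fixed at -2.
W = -3*S - R + 2  [with S=0, R=-2]  = 4
H = -3 if W >= -2 else 7  [with W=4]  = -3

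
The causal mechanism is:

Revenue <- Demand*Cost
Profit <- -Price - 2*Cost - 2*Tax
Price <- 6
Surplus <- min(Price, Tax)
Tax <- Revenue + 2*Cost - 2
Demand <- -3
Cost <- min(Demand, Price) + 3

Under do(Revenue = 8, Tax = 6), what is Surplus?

6

Under do(Revenue = 8, Tax = 6), each intervened variable's structural equation is replaced by its fixed value.
Surplus = min(Price, Tax)  [with Price=6, Tax=6]  = 6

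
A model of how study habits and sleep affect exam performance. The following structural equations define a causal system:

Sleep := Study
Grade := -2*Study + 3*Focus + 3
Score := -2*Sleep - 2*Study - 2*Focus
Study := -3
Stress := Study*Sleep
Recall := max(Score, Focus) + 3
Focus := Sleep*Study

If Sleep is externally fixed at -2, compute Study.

Under do(Sleep=-2), the mechanism Sleep := Study is discarded; Sleep is fixed at -2.
Study is not downstream of the intervention, so its value is determined by the original equations.

-3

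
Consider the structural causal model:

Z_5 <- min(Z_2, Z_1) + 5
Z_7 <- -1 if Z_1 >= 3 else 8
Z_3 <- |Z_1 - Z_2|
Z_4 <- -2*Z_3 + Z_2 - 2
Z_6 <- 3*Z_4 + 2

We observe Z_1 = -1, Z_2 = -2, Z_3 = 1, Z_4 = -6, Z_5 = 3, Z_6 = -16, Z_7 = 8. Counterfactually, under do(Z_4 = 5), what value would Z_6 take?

17

Under do(Z_4=5), the mechanism Z_4 <- -2*Z_3 + Z_2 - 2 is discarded; Z_4 is fixed at 5.
Z_6 = 3*Z_4 + 2  [with Z_4=5]  = 17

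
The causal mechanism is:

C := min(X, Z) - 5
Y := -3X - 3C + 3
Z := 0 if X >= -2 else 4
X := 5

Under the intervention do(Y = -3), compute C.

-5

Under do(Y=-3), the mechanism Y := -3X - 3C + 3 is discarded; Y is fixed at -3.
Since C is not a descendant of the intervened variable, it is unaffected.
Z = 0 if X >= -2 else 4  [with X=5]  = 0
C = min(X, Z) - 5  [with X=5, Z=0]  = -5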